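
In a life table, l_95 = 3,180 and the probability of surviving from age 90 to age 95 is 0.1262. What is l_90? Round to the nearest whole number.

25198

l_90 = l_95 / p = 3,180 / 0.1262 = 25198.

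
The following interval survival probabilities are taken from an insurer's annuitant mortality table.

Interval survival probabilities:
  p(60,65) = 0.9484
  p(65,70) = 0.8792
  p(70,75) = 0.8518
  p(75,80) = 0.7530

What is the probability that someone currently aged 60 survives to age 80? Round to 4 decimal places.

0.5348

Survival from 60 to 80 is the product of surviving each interval: 0.9484 × 0.8792 × 0.8518 × 0.7530.
= 0.534825.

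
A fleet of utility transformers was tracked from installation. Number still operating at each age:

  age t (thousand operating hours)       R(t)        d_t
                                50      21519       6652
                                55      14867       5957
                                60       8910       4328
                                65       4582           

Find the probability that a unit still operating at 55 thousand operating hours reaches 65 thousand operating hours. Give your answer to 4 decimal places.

The conditional survival probability is R(65)/R(55) = 4582/14867 = 0.308199.

0.3082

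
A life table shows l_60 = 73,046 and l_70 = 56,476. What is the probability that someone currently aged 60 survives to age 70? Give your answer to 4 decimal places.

We want 10p60 = l_70/l_60.
The conditional survival probability is l_70/l_60 = 56,476/73,046 = 0.773157.

0.7732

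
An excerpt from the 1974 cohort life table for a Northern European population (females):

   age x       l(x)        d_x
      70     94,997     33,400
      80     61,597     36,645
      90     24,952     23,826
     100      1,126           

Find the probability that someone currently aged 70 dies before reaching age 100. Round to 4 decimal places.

P(die before 100 | alive at 70) = 1 − l(100)/l(70) = 1 − 1,126/94,997 = (93,871)/94,997 = 0.988147.

0.9881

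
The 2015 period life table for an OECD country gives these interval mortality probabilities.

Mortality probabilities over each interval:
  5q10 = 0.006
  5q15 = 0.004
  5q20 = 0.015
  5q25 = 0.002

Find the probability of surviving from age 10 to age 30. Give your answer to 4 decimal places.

The overall survival probability is (1 − 0.006) × (1 − 0.004) × (1 − 0.015) × (1 − 0.002).
= 0.994 × 0.996 × 0.985 × 0.998 = 0.973223.

0.9732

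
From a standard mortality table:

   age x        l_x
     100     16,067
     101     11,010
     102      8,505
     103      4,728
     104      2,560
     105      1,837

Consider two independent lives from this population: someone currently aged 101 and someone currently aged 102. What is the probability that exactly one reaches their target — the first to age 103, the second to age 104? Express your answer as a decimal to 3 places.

p₁ = l_103/l_101 = 4,728/11,010 = 0.429428; p₂ = l_104/l_102 = 2,560/8,505 = 0.300999.
P(exactly one) = p₁(1−p₂) + (1−p₁)p₂ = 0.300171 + 0.171742 = 0.471912.

0.472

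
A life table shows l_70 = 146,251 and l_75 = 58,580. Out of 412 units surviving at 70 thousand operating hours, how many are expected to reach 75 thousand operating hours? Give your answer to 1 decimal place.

165.0

The relevant probability is 58,580/146,251 = 0.400544.
Expected number = 412 × 0.400544 = 165.0.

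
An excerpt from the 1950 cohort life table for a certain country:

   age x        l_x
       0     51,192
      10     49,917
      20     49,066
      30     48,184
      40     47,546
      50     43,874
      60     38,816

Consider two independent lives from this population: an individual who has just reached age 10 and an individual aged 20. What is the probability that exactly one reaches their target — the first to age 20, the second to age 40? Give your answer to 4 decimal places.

p₁ = l_20/l_10 = 49,066/49,917 = 0.982952; p₂ = l_40/l_20 = 47,546/49,066 = 0.969021.
P(exactly one) = p₁(1−p₂) + (1−p₁)p₂ = 0.030451 + 0.016520 = 0.046971.

0.0470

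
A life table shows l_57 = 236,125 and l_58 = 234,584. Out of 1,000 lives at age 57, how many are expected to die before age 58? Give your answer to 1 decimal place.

The relevant probability is 1 − 234,584/236,125 = 0.006526.
Expected number = 1,000 × 0.006526 = 6.5.

6.5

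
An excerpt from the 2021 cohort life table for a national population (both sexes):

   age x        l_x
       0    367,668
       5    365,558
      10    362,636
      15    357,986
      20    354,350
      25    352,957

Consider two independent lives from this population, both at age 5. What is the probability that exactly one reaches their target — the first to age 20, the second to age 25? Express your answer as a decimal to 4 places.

0.0630

p₁ = l_20/l_5 = 354,350/365,558 = 0.969340; p₂ = l_25/l_5 = 352,957/365,558 = 0.965529.
P(exactly one) = p₁(1−p₂) + (1−p₁)p₂ = 0.033414 + 0.029603 = 0.063017.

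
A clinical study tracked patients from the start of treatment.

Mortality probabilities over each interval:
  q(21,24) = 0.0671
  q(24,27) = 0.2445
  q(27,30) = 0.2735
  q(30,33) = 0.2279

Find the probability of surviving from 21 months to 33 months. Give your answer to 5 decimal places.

0.39535

Chaining the interval survival probabilities: (1 − 0.0671) × (1 − 0.2445) × (1 − 0.2735) × (1 − 0.2279).
= 0.9329 × 0.7555 × 0.7265 × 0.7721 = 0.395347.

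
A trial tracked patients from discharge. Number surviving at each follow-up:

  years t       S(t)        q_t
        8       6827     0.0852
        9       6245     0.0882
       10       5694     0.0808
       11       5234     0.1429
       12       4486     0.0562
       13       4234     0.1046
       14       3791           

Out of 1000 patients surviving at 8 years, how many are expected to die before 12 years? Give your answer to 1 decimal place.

342.9

The relevant probability is 1 − 4486/6827 = 0.342903.
Expected number = 1000 × 0.342903 = 342.9.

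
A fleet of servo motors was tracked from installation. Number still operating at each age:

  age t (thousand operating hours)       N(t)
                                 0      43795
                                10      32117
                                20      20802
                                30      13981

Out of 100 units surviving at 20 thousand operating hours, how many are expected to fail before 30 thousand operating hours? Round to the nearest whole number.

33

The relevant probability is 1 − 13981/20802 = 0.327901.
Expected number = 100 × 0.327901 = 33.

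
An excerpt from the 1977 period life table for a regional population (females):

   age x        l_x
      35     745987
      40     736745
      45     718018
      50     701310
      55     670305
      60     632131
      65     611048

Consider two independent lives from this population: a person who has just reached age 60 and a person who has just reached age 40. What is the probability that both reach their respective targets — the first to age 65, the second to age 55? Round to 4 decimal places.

p₁ = l_65/l_60 = 611048/632131 = 0.966648; p₂ = l_55/l_40 = 670305/736745 = 0.909820.
P(both) = p₁ × p₂ = 0.966648 × 0.909820 = 0.879476.

0.8795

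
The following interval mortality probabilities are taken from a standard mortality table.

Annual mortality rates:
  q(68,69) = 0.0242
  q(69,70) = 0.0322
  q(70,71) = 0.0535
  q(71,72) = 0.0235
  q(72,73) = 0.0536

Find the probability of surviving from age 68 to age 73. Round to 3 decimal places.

0.826

The overall survival probability is (1 − 0.0242) × (1 − 0.0322) × (1 − 0.0535) × (1 − 0.0235) × (1 − 0.0536).
= 0.9758 × 0.9678 × 0.9465 × 0.9765 × 0.9464 = 0.826065.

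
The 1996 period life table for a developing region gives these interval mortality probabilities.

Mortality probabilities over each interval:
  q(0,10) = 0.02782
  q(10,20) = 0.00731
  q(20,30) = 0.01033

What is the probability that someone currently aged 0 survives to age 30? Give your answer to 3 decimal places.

0.955

Survival from 0 to 30 is the product of surviving each interval: (1 − 0.02782) × (1 − 0.00731) × (1 − 0.01033).
= 0.97218 × 0.99269 × 0.98967 = 0.955104.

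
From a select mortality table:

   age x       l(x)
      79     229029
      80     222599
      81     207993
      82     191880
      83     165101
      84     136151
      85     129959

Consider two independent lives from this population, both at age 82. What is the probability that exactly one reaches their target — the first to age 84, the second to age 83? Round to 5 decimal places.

p₁ = l(84)/l(82) = 136151/191880 = 0.709563; p₂ = l(83)/l(82) = 165101/191880 = 0.860439.
P(exactly one) = p₁(1−p₂) + (1−p₁)p₂ = 0.099027 + 0.249903 = 0.348931.

0.34893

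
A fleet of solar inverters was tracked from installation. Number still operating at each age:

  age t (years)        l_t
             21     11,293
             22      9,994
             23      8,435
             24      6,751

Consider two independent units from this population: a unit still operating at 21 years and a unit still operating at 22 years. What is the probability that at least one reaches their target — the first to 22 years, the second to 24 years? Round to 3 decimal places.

0.963

p₁ = l_22/l_21 = 9,994/11,293 = 0.884973; p₂ = l_24/l_22 = 6,751/9,994 = 0.675505.
P(at least one) = 1 − (1−p₁)(1−p₂) = 1 − 0.115027 × 0.324495 = 0.962674.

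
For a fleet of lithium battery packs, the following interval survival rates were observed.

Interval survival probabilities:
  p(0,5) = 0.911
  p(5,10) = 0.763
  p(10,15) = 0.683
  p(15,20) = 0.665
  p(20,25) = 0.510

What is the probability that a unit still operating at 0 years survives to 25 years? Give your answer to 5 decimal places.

Survival from 0 to 25 is the product of surviving each interval: 0.911 × 0.763 × 0.683 × 0.665 × 0.510.
= 0.161011.

0.16101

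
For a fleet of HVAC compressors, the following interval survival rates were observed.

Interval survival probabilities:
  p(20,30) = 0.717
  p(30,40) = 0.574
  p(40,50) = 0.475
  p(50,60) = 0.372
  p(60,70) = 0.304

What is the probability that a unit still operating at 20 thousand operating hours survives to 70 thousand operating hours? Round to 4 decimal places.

0.0221

Survival from 20 to 70 is the product of surviving each interval: 0.717 × 0.574 × 0.475 × 0.372 × 0.304.
= 0.022108.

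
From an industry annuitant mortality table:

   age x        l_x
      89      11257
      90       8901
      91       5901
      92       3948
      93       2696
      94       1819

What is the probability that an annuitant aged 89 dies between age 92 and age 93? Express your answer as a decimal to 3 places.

We want 3|1q89 = (l_92 − l_93)/l_89.
This is the probability of reaching 92 but not 93, conditional on being alive at 89: (l_92 − l_93) / l_89.
= (3948 − 2696) / 11257 = 1252 / 11257 = 0.111220.

0.111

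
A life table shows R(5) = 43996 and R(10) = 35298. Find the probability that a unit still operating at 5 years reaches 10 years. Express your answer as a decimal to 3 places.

0.802

The conditional survival probability is R(10)/R(5) = 35298/43996 = 0.802300.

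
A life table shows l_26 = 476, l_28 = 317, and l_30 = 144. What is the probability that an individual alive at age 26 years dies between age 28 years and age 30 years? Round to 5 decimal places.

0.36345

This is the probability of reaching 28 but not 30, conditional on being alive at 26: (l_28 − l_30) / l_26.
= (317 − 144) / 476 = 173 / 476 = 0.363445.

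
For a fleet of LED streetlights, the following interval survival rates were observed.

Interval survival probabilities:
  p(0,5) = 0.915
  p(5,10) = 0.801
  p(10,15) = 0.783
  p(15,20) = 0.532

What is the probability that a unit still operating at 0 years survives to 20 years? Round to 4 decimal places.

0.3053

The overall survival probability is 0.915 × 0.801 × 0.783 × 0.532.
= 0.305300.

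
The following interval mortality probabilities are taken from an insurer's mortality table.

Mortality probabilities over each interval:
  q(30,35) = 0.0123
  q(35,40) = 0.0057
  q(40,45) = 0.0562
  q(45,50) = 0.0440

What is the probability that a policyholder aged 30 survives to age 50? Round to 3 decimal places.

P(survive 30→50) = (1 − 0.0123) × (1 − 0.0057) × (1 − 0.0562) × (1 − 0.0440).
= 0.9877 × 0.9943 × 0.9438 × 0.9560 = 0.886095.

0.886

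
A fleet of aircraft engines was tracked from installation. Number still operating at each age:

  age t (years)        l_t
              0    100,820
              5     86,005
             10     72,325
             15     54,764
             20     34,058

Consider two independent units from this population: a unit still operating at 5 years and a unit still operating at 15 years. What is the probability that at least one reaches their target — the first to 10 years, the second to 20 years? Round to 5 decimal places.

0.93986

p₁ = l_10/l_5 = 72,325/86,005 = 0.840939; p₂ = l_20/l_15 = 34,058/54,764 = 0.621905.
P(at least one) = 1 − (1−p₁)(1−p₂) = 1 − 0.159061 × 0.378095 = 0.939860.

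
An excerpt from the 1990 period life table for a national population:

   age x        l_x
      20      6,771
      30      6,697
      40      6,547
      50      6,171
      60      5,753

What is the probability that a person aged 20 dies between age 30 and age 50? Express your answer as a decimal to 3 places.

We want 10|20q20 = (l_30 − l_50)/l_20.
This is the probability of reaching 30 but not 50, conditional on being alive at 20: (l_30 − l_50) / l_20.
= (6,697 − 6,171) / 6,771 = 526 / 6,771 = 0.077684.

0.078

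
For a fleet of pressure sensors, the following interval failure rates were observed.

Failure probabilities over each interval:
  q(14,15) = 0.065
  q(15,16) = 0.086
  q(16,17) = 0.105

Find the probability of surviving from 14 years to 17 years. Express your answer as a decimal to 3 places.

Chaining the interval survival probabilities: (1 − 0.065) × (1 − 0.086) × (1 − 0.105).
= 0.935 × 0.914 × 0.895 = 0.764858.

0.765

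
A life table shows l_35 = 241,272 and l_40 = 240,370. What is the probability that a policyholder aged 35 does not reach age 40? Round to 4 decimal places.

P(die before 40 | alive at 35) = 1 − l_40/l_35 = 1 − 240,370/241,272 = (902)/241,272 = 0.003739.

0.0037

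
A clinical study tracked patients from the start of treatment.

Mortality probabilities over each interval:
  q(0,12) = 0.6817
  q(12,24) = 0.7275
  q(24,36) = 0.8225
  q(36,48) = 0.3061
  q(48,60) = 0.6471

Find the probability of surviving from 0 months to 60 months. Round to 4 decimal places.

0.0038

P(survive 0→60) = (1 − 0.6817) × (1 − 0.7275) × (1 − 0.8225) × (1 − 0.3061) × (1 − 0.6471).
= 0.3183 × 0.2725 × 0.1775 × 0.6939 × 0.3529 = 0.003770.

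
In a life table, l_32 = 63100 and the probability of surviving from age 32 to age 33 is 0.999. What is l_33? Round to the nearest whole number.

63037

l_33 = l_32 × p = 63100 × 0.999 = 63037.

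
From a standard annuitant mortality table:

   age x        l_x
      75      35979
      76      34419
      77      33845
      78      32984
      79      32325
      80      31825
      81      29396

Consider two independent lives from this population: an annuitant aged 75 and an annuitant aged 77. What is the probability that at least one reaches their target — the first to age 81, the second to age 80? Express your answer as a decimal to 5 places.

p₁ = l_81/l_75 = 29396/35979 = 0.817032; p₂ = l_80/l_77 = 31825/33845 = 0.940316.
P(at least one) = 1 − (1−p₁)(1−p₂) = 1 − 0.182968 × 0.059684 = 0.989080.

0.98908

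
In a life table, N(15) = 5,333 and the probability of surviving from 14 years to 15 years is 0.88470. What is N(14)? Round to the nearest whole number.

6028

N(14) = N(15) / p = 5,333 / 0.88470 = 6028.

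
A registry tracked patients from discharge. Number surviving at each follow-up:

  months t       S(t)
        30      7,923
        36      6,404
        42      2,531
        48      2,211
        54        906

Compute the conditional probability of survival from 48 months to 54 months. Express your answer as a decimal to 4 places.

0.4098

The conditional survival probability is S(54)/S(48) = 906/2,211 = 0.409769.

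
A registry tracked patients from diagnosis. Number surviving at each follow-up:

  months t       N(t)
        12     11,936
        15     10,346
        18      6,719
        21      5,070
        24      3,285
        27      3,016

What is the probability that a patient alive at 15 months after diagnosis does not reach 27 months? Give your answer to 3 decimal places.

P(die before 27 | alive at 15) = 1 − N(27)/N(15) = 1 − 3,016/10,346 = (7,330)/10,346 = 0.708486.

0.708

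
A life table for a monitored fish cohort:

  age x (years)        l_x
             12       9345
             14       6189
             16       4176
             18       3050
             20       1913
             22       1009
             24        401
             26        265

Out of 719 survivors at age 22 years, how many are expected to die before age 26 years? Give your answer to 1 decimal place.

The relevant probability is 1 − 265/1009 = 0.737364.
Expected number = 719 × 0.737364 = 530.2.

530.2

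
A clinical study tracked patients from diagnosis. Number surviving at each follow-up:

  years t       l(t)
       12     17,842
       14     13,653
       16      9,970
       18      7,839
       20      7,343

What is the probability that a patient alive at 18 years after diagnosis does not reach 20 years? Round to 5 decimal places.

0.06327

P(die before 20 | alive at 18) = 1 − l(20)/l(18) = 1 − 7,343/7,839 = (496)/7,839 = 0.063273.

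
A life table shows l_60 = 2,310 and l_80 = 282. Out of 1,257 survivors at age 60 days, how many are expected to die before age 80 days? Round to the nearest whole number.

The relevant probability is 1 − 282/2,310 = 0.877922.
Expected number = 1,257 × 0.877922 = 1104.

1104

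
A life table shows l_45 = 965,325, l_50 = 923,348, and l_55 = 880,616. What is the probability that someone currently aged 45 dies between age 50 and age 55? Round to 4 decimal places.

This is the probability of reaching 50 but not 55, conditional on being alive at 45: (l_50 − l_55) / l_45.
= (923,348 − 880,616) / 965,325 = 42,732 / 965,325 = 0.044267.

0.0443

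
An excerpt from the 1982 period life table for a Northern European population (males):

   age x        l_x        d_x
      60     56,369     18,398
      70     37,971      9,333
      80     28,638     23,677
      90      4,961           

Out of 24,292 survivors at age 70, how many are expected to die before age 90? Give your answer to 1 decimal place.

21118.2

The relevant probability is 1 − 4,961/37,971 = 0.869348.
Expected number = 24,292 × 0.869348 = 21118.2.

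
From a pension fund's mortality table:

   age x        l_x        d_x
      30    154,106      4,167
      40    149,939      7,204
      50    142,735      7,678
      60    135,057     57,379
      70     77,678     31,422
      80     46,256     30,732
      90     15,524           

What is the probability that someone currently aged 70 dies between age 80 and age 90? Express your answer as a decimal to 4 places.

0.3956

We want 10|10q70 = (l_80 − l_90)/l_70.
This is the probability of reaching 80 but not 90, conditional on being alive at 70: (l_80 − l_90) / l_70.
= (46,256 − 15,524) / 77,678 = 30,732 / 77,678 = 0.395633.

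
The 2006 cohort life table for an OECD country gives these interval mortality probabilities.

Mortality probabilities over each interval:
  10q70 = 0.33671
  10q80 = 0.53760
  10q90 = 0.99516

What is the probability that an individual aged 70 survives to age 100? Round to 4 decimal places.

0.0015

The overall survival probability is (1 − 0.33671) × (1 − 0.53760) × (1 − 0.99516).
= 0.66329 × 0.46240 × 0.00484 = 0.001484.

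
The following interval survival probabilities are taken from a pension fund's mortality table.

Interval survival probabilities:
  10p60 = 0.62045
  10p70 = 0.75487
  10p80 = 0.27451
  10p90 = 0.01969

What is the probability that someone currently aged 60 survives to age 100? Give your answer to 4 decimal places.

Chaining the interval survival probabilities: 0.62045 × 0.75487 × 0.27451 × 0.01969.
= 0.002532.

0.0025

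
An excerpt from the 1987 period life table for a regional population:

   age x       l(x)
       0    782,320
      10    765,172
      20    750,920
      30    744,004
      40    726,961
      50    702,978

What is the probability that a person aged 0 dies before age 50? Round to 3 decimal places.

0.101

P(die before 50 | alive at 0) = 1 − l(50)/l(0) = 1 − 702,978/782,320 = (79,342)/782,320 = 0.101419.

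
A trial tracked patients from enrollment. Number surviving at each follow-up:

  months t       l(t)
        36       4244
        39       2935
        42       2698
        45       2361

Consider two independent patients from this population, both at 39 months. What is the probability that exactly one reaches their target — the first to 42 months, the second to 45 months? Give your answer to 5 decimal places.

p₁ = l(42)/l(39) = 2698/2935 = 0.919250; p₂ = l(45)/l(39) = 2361/2935 = 0.804429.
P(exactly one) = p₁(1−p₂) + (1−p₁)p₂ = 0.179779 + 0.064958 = 0.244736.

0.24474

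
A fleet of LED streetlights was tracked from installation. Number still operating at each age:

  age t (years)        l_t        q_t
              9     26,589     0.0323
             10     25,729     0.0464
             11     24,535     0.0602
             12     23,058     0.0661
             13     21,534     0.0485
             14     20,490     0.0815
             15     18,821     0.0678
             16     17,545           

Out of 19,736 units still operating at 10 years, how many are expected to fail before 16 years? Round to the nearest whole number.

6278

The relevant probability is 1 − 17,545/25,729 = 0.318085.
Expected number = 19,736 × 0.318085 = 6278.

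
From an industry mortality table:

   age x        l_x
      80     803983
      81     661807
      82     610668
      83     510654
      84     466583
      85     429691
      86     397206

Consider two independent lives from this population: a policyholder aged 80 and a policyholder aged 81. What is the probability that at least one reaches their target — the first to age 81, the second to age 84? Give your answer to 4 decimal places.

0.9478

p₁ = l_81/l_80 = 661807/803983 = 0.823160; p₂ = l_84/l_81 = 466583/661807 = 0.705014.
P(at least one) = 1 − (1−p₁)(1−p₂) = 1 − 0.176840 × 0.294986 = 0.947835.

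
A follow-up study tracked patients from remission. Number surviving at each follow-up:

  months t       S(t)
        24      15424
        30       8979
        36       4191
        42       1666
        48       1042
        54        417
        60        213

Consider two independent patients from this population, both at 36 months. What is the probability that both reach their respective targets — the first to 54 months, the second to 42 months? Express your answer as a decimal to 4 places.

p₁ = S(54)/S(36) = 417/4191 = 0.099499; p₂ = S(42)/S(36) = 1666/4191 = 0.397518.
P(both) = p₁ × p₂ = 0.099499 × 0.397518 = 0.039553.

0.0396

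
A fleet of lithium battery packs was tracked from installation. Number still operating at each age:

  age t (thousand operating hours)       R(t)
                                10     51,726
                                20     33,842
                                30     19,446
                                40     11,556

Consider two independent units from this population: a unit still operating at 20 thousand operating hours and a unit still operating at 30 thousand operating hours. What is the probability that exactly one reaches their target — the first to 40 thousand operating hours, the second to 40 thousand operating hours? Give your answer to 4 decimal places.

p₁ = R(40)/R(20) = 11,556/33,842 = 0.341469; p₂ = R(40)/R(30) = 11,556/19,446 = 0.594261.
P(exactly one) = p₁(1−p₂) + (1−p₁)p₂ = 0.138547 + 0.391339 = 0.529887.

0.5299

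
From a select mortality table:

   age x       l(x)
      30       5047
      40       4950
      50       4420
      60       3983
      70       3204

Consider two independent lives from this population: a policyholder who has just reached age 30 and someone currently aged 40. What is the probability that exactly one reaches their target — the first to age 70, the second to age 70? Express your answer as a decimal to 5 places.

0.46029

p₁ = l(70)/l(30) = 3204/5047 = 0.634833; p₂ = l(70)/l(40) = 3204/4950 = 0.647273.
P(exactly one) = p₁(1−p₂) + (1−p₁)p₂ = 0.223923 + 0.236363 = 0.460285.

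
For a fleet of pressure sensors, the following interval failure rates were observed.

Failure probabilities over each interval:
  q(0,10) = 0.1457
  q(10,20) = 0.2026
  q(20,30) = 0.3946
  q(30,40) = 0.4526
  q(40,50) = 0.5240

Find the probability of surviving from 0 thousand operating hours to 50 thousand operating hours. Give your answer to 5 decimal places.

Survival from 0 to 50 is the product of surviving each interval: (1 − 0.1457) × (1 − 0.2026) × (1 − 0.3946) × (1 − 0.4526) × (1 − 0.5240).
= 0.8543 × 0.7974 × 0.6054 × 0.5474 × 0.4760 = 0.107459.

0.10746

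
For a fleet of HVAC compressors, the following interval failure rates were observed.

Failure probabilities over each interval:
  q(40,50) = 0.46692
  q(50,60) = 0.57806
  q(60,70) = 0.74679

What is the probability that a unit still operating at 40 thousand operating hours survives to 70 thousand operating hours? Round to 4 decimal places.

0.0570

P(survive 40→70) = (1 − 0.46692) × (1 − 0.57806) × (1 − 0.74679).
= 0.53308 × 0.42194 × 0.25321 = 0.056954.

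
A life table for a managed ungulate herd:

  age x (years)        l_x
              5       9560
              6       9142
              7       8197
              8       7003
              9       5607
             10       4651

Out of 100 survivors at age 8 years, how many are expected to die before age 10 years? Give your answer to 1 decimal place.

33.6

The relevant probability is 1 − 4651/7003 = 0.335856.
Expected number = 100 × 0.335856 = 33.6.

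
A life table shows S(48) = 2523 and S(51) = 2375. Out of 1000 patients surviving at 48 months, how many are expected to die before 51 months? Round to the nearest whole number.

The relevant probability is 1 − 2375/2523 = 0.058660.
Expected number = 1000 × 0.058660 = 59.

59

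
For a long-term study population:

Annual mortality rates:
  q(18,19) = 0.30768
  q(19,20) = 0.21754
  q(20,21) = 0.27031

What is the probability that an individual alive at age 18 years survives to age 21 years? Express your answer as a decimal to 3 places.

Chaining the interval survival probabilities: (1 − 0.30768) × (1 − 0.21754) × (1 − 0.27031).
= 0.69232 × 0.78246 × 0.72969 = 0.395282.

0.395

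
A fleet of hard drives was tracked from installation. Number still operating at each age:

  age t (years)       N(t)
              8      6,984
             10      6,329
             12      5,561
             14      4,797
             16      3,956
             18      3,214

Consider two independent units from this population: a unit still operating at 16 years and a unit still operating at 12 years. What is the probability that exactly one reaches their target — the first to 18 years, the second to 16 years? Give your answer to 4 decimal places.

0.3679

p₁ = N(18)/N(16) = 3,214/3,956 = 0.812437; p₂ = N(16)/N(12) = 3,956/5,561 = 0.711383.
P(exactly one) = p₁(1−p₂) + (1−p₁)p₂ = 0.234483 + 0.133429 = 0.367912.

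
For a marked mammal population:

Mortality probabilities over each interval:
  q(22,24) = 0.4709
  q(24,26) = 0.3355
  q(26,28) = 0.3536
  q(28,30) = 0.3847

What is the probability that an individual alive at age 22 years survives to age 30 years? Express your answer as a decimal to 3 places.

0.140

Survival from 22 to 30 is the product of surviving each interval: (1 − 0.4709) × (1 − 0.3355) × (1 − 0.3536) × (1 − 0.3847).
= 0.5291 × 0.6645 × 0.6464 × 0.6153 = 0.139837.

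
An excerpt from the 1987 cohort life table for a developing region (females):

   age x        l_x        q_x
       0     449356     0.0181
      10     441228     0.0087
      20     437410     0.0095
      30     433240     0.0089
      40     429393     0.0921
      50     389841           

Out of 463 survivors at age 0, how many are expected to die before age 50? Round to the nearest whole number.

The relevant probability is 1 − 389841/449356 = 0.132445.
Expected number = 463 × 0.132445 = 61.

61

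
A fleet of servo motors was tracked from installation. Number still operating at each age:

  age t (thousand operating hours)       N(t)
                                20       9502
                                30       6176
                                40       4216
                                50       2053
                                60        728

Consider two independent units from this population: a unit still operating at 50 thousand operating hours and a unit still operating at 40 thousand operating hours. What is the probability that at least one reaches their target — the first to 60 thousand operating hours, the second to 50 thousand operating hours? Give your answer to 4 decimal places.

0.6689

p₁ = N(60)/N(50) = 728/2053 = 0.354603; p₂ = N(50)/N(40) = 2053/4216 = 0.486954.
P(at least one) = 1 − (1−p₁)(1−p₂) = 1 − 0.645397 × 0.513046 = 0.668882.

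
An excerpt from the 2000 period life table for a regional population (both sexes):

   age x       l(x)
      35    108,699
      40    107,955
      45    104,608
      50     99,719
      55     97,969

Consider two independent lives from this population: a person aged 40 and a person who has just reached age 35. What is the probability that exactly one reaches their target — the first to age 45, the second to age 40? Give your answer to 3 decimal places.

0.037

p₁ = l(45)/l(40) = 104,608/107,955 = 0.968996; p₂ = l(40)/l(35) = 107,955/108,699 = 0.993155.
P(exactly one) = p₁(1−p₂) + (1−p₁)p₂ = 0.006633 + 0.030792 = 0.037425.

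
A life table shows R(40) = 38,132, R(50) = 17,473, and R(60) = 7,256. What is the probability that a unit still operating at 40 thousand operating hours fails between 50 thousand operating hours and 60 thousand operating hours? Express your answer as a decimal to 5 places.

This is the probability of reaching 50 but not 60, conditional on being operational at 40: (R(50) − R(60)) / R(40).
= (17,473 − 7,256) / 38,132 = 10,217 / 38,132 = 0.267938.

0.26794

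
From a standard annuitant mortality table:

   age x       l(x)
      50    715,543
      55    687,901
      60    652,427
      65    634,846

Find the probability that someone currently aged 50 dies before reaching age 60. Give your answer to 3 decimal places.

P(die before 60 | alive at 50) = 1 − l(60)/l(50) = 1 − 652,427/715,543 = (63,116)/715,543 = 0.088207.

0.088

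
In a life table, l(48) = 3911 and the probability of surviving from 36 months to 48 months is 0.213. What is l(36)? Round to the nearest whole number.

18362

l(36) = l(48) / p = 3911 / 0.213 = 18362.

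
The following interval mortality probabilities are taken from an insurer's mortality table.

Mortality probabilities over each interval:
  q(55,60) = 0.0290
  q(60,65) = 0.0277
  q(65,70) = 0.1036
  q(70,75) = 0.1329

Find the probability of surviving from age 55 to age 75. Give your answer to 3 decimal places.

Chaining the interval survival probabilities: (1 − 0.0290) × (1 − 0.0277) × (1 − 0.1036) × (1 − 0.1329).
= 0.9710 × 0.9723 × 0.8964 × 0.8671 = 0.733822.

0.734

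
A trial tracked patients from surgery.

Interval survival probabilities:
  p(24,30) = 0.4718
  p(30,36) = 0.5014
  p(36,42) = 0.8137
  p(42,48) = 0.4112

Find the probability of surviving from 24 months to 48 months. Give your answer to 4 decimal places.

Survival from 24 to 48 is the product of surviving each interval: 0.4718 × 0.5014 × 0.8137 × 0.4112.
= 0.079152.

0.0792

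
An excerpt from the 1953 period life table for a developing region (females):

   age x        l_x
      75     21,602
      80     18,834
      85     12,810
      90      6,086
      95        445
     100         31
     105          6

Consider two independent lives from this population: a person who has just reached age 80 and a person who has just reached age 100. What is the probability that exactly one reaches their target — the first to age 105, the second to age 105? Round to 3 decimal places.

0.194

p₁ = l_105/l_80 = 6/18,834 = 0.000319; p₂ = l_105/l_100 = 6/31 = 0.193548.
P(exactly one) = p₁(1−p₂) + (1−p₁)p₂ = 0.000257 + 0.193486 = 0.193744.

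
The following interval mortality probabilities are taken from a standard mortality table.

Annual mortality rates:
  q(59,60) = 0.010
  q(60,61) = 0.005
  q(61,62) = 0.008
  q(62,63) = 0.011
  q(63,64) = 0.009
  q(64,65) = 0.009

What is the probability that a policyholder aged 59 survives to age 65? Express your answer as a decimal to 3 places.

The overall survival probability is (1 − 0.010) × (1 − 0.005) × (1 − 0.008) × (1 − 0.011) × (1 − 0.009) × (1 − 0.009).
= 0.990 × 0.995 × 0.992 × 0.989 × 0.991 × 0.991 = 0.949103.

0.949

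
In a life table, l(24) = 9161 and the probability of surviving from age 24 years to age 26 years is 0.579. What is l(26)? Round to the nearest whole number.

5304

l(26) = l(24) × p = 9161 × 0.579 = 5304.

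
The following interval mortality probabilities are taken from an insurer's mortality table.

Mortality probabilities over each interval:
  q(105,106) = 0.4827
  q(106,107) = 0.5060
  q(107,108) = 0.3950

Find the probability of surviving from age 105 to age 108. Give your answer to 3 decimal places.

0.155

P(survive 105→108) = (1 − 0.4827) × (1 − 0.5060) × (1 − 0.3950).
= 0.5173 × 0.4940 × 0.6050 = 0.154605.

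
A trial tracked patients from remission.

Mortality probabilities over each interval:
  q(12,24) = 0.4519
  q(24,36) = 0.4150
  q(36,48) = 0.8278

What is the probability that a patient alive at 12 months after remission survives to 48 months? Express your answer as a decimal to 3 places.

Survival from 12 to 48 is the product of surviving each interval: (1 − 0.4519) × (1 − 0.4150) × (1 − 0.8278).
= 0.5481 × 0.5850 × 0.1722 = 0.055214.

0.055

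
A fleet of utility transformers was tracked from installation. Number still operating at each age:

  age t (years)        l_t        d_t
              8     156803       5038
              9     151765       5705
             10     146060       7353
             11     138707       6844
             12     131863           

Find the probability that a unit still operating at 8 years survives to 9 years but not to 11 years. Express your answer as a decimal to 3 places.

This is the probability of reaching 9 but not 11, conditional on being operational at 8: (l_9 − l_11) / l_8.
= (151765 − 138707) / 156803 = 13058 / 156803 = 0.083276.

0.083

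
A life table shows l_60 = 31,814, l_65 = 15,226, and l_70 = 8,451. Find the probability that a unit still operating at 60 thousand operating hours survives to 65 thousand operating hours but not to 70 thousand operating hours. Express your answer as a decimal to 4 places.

This is the probability of reaching 65 but not 70, conditional on being operational at 60: (l_65 − l_70) / l_60.
= (15,226 − 8,451) / 31,814 = 6,775 / 31,814 = 0.212957.

0.2130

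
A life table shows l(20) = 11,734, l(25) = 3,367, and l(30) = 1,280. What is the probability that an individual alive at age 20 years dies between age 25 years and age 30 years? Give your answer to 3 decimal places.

This is the probability of reaching 25 but not 30, conditional on being alive at 20: (l(25) − l(30)) / l(20).
= (3,367 − 1,280) / 11,734 = 2,087 / 11,734 = 0.177859.

0.178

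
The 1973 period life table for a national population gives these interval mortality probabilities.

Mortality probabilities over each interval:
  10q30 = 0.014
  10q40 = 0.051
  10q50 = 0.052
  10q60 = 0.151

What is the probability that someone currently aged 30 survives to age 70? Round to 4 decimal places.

0.7531

40p30 = (1 − 0.014) × (1 − 0.051) × (1 − 0.052) × (1 − 0.151).
= 0.986 × 0.949 × 0.948 × 0.849 = 0.753111.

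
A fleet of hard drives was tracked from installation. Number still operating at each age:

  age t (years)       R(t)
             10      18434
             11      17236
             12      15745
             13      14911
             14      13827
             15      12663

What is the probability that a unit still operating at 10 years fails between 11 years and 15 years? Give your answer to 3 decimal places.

This is the probability of reaching 11 but not 15, conditional on being operational at 10: (R(11) − R(15)) / R(10).
= (17236 − 12663) / 18434 = 4573 / 18434 = 0.248074.

0.248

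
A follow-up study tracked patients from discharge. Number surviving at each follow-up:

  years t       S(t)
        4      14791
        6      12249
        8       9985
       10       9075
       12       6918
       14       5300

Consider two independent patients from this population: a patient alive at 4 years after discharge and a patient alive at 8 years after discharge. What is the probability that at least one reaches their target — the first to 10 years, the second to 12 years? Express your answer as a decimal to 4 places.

0.8813

p₁ = S(10)/S(4) = 9075/14791 = 0.613549; p₂ = S(12)/S(8) = 6918/9985 = 0.692839.
P(at least one) = 1 − (1−p₁)(1−p₂) = 1 − 0.386451 × 0.307161 = 0.881297.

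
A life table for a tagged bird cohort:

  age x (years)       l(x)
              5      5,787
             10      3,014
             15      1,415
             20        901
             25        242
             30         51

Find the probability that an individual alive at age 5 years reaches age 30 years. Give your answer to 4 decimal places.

The conditional survival probability is l(30)/l(5) = 51/5,787 = 0.008813.

0.0088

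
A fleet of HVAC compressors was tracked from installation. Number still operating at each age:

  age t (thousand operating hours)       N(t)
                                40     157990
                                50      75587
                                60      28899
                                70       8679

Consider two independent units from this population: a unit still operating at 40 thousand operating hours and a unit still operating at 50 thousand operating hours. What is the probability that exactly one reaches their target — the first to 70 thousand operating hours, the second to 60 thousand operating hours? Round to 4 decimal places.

0.3953

p₁ = N(70)/N(40) = 8679/157990 = 0.054934; p₂ = N(60)/N(50) = 28899/75587 = 0.382328.
P(exactly one) = p₁(1−p₂) + (1−p₁)p₂ = 0.033931 + 0.361325 = 0.395256.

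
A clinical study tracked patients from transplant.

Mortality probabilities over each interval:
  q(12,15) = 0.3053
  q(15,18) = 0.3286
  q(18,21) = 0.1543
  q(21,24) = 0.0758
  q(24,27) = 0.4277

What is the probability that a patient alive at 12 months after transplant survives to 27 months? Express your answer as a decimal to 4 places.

0.2086

Chaining the interval survival probabilities: (1 − 0.3053) × (1 − 0.3286) × (1 − 0.1543) × (1 − 0.0758) × (1 − 0.4277).
= 0.6947 × 0.6714 × 0.8457 × 0.9242 × 0.5723 = 0.208634.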